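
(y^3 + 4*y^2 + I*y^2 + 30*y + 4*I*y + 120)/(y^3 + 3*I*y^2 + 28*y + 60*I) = (y + 4)/(y + 2*I)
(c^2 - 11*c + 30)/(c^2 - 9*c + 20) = (c - 6)/(c - 4)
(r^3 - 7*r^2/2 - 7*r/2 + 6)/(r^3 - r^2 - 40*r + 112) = (2*r^2 + r - 3)/(2*(r^2 + 3*r - 28))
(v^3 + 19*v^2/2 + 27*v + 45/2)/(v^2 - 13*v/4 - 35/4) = 2*(2*v^3 + 19*v^2 + 54*v + 45)/(4*v^2 - 13*v - 35)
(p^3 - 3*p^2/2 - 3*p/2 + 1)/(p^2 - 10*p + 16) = (2*p^2 + p - 1)/(2*(p - 8))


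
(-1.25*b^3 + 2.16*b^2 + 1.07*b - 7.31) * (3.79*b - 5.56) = -4.7375*b^4 + 15.1364*b^3 - 7.9543*b^2 - 33.6541*b + 40.6436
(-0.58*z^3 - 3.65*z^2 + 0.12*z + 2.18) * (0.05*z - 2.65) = -0.029*z^4 + 1.3545*z^3 + 9.6785*z^2 - 0.209*z - 5.777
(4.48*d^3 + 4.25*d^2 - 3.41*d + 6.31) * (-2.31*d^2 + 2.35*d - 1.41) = -10.3488*d^5 + 0.710500000000001*d^4 + 11.5478*d^3 - 28.5821*d^2 + 19.6366*d - 8.8971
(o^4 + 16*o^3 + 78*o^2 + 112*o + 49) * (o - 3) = o^5 + 13*o^4 + 30*o^3 - 122*o^2 - 287*o - 147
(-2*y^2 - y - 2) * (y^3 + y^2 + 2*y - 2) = -2*y^5 - 3*y^4 - 7*y^3 - 2*y + 4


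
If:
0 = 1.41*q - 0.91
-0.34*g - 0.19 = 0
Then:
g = -0.56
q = 0.65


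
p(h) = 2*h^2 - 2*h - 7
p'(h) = 4*h - 2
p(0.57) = -7.49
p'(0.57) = 0.28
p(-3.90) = 31.22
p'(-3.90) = -17.60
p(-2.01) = 5.10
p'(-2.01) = -10.04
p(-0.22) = -6.46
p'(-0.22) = -2.88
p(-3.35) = 22.14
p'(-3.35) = -15.40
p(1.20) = -6.52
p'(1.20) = 2.80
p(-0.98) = -3.12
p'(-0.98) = -5.92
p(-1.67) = 1.92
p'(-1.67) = -8.68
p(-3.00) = 17.00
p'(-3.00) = -14.00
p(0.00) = -7.00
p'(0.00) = -2.00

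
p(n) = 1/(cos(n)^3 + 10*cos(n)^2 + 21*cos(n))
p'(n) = (3*sin(n)*cos(n)^2 + 20*sin(n)*cos(n) + 21*sin(n))/(cos(n)^3 + 10*cos(n)^2 + 21*cos(n))^2 = (3*sin(n) + 21*sin(n)/cos(n)^2 + 20*tan(n))/((cos(n) + 3)^2*(cos(n) + 7)^2)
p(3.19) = -0.08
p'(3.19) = -0.00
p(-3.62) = -0.09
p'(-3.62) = 0.02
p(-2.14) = -0.12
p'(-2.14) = -0.13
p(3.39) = -0.08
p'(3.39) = -0.01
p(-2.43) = -0.09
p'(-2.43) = -0.04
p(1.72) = -0.34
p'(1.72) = 2.12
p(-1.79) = -0.24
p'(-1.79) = -0.97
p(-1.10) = 0.09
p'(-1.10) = -0.20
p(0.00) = 0.03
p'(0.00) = 0.00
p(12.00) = 0.04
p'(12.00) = -0.03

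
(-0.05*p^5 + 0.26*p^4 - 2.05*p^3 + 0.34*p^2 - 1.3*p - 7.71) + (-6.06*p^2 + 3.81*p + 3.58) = -0.05*p^5 + 0.26*p^4 - 2.05*p^3 - 5.72*p^2 + 2.51*p - 4.13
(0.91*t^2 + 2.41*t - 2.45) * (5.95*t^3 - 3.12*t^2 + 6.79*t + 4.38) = 5.4145*t^5 + 11.5003*t^4 - 15.9178*t^3 + 27.9937*t^2 - 6.0797*t - 10.731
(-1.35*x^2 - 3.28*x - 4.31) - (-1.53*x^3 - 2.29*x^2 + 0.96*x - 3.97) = 1.53*x^3 + 0.94*x^2 - 4.24*x - 0.339999999999999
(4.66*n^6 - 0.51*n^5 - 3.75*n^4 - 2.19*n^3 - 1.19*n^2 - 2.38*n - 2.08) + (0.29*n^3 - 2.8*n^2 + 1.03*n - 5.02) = 4.66*n^6 - 0.51*n^5 - 3.75*n^4 - 1.9*n^3 - 3.99*n^2 - 1.35*n - 7.1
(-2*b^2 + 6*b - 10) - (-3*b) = -2*b^2 + 9*b - 10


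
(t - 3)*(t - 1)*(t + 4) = t^3 - 13*t + 12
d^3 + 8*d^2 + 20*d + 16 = (d + 2)^2*(d + 4)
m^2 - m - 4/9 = (m - 4/3)*(m + 1/3)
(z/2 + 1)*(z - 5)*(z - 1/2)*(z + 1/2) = z^4/2 - 3*z^3/2 - 41*z^2/8 + 3*z/8 + 5/4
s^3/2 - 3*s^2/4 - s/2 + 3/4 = (s/2 + 1/2)*(s - 3/2)*(s - 1)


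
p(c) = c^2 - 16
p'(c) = 2*c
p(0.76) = -15.42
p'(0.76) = 1.52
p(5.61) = 15.47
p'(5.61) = 11.22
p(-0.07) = -16.00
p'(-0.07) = -0.14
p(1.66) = -13.24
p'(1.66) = 3.32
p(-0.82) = -15.33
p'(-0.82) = -1.64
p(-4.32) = 2.66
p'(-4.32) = -8.64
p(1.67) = -13.21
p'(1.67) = 3.34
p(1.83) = -12.65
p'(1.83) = 3.66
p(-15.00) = 209.00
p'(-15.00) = -30.00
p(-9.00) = 65.00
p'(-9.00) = -18.00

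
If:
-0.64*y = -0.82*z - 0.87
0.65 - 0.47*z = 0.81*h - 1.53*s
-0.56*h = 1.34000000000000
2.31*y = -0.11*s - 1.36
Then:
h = -2.39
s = -2.13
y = -0.49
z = -1.44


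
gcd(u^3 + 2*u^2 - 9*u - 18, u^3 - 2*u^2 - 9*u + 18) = u^2 - 9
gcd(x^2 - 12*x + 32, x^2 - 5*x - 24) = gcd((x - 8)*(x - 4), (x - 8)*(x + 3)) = x - 8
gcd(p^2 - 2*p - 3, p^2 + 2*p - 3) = 1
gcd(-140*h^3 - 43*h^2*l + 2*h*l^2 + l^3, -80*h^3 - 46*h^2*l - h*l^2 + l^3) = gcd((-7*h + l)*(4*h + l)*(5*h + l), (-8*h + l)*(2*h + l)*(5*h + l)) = 5*h + l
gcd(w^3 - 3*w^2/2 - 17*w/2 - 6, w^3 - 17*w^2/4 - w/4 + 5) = w^2 - 3*w - 4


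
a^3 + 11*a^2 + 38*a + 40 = (a + 2)*(a + 4)*(a + 5)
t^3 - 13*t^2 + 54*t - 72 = (t - 6)*(t - 4)*(t - 3)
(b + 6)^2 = b^2 + 12*b + 36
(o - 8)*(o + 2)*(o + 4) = o^3 - 2*o^2 - 40*o - 64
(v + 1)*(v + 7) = v^2 + 8*v + 7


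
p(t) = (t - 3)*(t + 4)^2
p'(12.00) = 544.00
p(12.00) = 2304.00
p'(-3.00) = -11.00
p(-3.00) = -6.00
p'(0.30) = -4.73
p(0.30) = -49.92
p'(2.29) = 30.63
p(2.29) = -28.09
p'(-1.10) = -15.37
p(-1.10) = -34.48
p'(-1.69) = -16.33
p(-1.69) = -25.03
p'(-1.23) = -15.76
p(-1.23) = -32.46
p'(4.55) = 99.61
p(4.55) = 113.31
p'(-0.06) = -8.59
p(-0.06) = -47.50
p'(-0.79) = -14.03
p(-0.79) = -39.05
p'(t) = (t - 3)*(2*t + 8) + (t + 4)^2 = (t + 4)*(3*t - 2)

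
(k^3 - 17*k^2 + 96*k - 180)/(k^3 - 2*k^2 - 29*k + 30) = (k^2 - 11*k + 30)/(k^2 + 4*k - 5)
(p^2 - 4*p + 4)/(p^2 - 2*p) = (p - 2)/p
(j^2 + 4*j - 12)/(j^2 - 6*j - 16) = (-j^2 - 4*j + 12)/(-j^2 + 6*j + 16)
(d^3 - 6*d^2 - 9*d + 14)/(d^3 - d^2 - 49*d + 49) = (d + 2)/(d + 7)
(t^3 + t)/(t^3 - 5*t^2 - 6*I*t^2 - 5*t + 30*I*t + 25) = t*(t + I)/(t^2 - 5*t*(1 + I) + 25*I)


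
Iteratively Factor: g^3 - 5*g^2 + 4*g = (g)*(g^2 - 5*g + 4) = g*(g - 1)*(g - 4)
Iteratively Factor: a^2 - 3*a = (a - 3)*(a)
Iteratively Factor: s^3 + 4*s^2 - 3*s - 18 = (s + 3)*(s^2 + s - 6) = (s - 2)*(s + 3)*(s + 3)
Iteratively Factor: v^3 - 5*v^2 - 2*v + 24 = (v - 4)*(v^2 - v - 6) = (v - 4)*(v + 2)*(v - 3)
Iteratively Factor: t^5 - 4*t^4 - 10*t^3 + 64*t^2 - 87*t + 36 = (t - 1)*(t^4 - 3*t^3 - 13*t^2 + 51*t - 36) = (t - 1)^2*(t^3 - 2*t^2 - 15*t + 36) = (t - 1)^2*(t + 4)*(t^2 - 6*t + 9) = (t - 3)*(t - 1)^2*(t + 4)*(t - 3)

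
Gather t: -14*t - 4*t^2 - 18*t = -4*t^2 - 32*t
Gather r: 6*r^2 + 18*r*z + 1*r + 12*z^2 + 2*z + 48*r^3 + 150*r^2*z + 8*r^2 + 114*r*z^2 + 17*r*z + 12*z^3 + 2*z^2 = 48*r^3 + r^2*(150*z + 14) + r*(114*z^2 + 35*z + 1) + 12*z^3 + 14*z^2 + 2*z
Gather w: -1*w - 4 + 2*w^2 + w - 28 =2*w^2 - 32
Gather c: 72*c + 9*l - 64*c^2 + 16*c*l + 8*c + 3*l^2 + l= -64*c^2 + c*(16*l + 80) + 3*l^2 + 10*l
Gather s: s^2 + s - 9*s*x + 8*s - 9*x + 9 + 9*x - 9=s^2 + s*(9 - 9*x)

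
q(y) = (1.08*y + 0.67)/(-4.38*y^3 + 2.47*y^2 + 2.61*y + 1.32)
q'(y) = (1.08*y + 0.67)*(13.14*y^2 - 4.94*y - 2.61)/(-4.38*y^3 + 2.47*y^2 + 2.61*y + 1.32)^2 + 1.08/(-4.38*y^3 + 2.47*y^2 + 2.61*y + 1.32) = (9.4608*y^3 + 6.1362*y^2 - 3.3098*y - 0.3231)/(19.1844*y^6 - 21.6372*y^5 - 16.7627*y^4 + 1.3302*y^3 + 13.3329*y^2 + 6.8904*y + 1.7424)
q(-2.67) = -0.02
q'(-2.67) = -0.01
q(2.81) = -0.05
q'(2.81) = 0.05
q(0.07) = 0.49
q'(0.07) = -0.23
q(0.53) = 0.45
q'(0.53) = 0.14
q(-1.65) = -0.05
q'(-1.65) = -0.04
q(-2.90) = -0.02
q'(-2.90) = -0.01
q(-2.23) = -0.03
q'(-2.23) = -0.02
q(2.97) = -0.05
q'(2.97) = 0.04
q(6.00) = -0.01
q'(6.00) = 0.00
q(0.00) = 0.51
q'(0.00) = -0.19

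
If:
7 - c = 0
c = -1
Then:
No Solution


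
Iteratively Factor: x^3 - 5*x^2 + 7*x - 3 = (x - 1)*(x^2 - 4*x + 3) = (x - 1)^2*(x - 3)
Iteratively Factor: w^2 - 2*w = (w)*(w - 2)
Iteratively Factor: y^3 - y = (y)*(y^2 - 1) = y*(y + 1)*(y - 1)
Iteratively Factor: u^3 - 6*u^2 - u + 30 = (u + 2)*(u^2 - 8*u + 15) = (u - 5)*(u + 2)*(u - 3)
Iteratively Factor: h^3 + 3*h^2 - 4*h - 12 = (h + 3)*(h^2 - 4) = (h - 2)*(h + 3)*(h + 2)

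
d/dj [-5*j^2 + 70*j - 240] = 70 - 10*j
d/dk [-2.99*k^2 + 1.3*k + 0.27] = 1.3 - 5.98*k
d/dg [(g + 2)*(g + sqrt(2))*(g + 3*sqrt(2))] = 3*g^2 + 4*g + 8*sqrt(2)*g + 6 + 8*sqrt(2)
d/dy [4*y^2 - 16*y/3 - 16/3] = 8*y - 16/3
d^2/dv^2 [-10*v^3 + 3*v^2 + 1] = 6 - 60*v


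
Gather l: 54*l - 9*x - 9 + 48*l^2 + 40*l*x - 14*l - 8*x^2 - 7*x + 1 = 48*l^2 + l*(40*x + 40) - 8*x^2 - 16*x - 8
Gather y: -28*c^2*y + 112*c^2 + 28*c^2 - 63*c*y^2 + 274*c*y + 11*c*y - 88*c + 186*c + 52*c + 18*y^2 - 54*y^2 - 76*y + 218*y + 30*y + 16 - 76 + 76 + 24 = 140*c^2 + 150*c + y^2*(-63*c - 36) + y*(-28*c^2 + 285*c + 172) + 40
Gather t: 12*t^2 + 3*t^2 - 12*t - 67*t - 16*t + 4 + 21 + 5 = 15*t^2 - 95*t + 30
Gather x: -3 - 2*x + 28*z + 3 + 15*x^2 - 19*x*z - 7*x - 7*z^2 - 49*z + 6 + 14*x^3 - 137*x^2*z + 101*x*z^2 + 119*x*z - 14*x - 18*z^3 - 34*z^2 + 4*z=14*x^3 + x^2*(15 - 137*z) + x*(101*z^2 + 100*z - 23) - 18*z^3 - 41*z^2 - 17*z + 6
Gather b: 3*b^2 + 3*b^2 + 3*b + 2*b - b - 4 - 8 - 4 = 6*b^2 + 4*b - 16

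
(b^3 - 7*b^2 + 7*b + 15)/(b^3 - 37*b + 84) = (b^2 - 4*b - 5)/(b^2 + 3*b - 28)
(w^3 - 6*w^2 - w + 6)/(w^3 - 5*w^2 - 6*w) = (w - 1)/w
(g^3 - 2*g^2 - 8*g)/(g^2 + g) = (g^2 - 2*g - 8)/(g + 1)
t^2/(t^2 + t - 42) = t^2/(t^2 + t - 42)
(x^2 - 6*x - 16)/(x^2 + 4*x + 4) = (x - 8)/(x + 2)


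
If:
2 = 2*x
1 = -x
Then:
No Solution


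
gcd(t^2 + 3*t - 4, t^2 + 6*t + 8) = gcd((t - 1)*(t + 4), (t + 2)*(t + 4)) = t + 4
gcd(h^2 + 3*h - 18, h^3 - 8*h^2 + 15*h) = h - 3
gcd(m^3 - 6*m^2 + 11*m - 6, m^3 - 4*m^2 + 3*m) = m^2 - 4*m + 3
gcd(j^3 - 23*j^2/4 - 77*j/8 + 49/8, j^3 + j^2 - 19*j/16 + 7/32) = j^2 + 5*j/4 - 7/8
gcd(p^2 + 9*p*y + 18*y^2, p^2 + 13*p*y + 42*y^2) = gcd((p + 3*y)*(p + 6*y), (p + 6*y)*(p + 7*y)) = p + 6*y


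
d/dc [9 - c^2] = -2*c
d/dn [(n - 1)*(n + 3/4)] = 2*n - 1/4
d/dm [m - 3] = 1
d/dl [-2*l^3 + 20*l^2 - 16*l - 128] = -6*l^2 + 40*l - 16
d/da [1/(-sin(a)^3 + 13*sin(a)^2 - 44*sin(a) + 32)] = (3*sin(a)^2 - 26*sin(a) + 44)*cos(a)/(sin(a)^3 - 13*sin(a)^2 + 44*sin(a) - 32)^2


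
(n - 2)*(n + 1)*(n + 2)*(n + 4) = n^4 + 5*n^3 - 20*n - 16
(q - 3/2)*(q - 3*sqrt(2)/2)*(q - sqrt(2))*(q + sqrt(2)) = q^4 - 3*sqrt(2)*q^3/2 - 3*q^3/2 - 2*q^2 + 9*sqrt(2)*q^2/4 + 3*q + 3*sqrt(2)*q - 9*sqrt(2)/2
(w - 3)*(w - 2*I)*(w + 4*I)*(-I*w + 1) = -I*w^4 + 3*w^3 + 3*I*w^3 - 9*w^2 - 6*I*w^2 + 8*w + 18*I*w - 24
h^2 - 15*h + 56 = (h - 8)*(h - 7)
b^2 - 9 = (b - 3)*(b + 3)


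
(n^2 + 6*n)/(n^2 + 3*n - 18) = n/(n - 3)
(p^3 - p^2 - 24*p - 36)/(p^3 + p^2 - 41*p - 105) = (p^2 - 4*p - 12)/(p^2 - 2*p - 35)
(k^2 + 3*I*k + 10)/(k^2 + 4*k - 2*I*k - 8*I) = (k + 5*I)/(k + 4)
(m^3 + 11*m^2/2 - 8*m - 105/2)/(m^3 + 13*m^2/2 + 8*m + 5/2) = (2*m^2 + m - 21)/(2*m^2 + 3*m + 1)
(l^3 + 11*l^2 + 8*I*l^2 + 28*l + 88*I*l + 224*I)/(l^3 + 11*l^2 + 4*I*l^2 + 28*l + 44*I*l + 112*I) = (l + 8*I)/(l + 4*I)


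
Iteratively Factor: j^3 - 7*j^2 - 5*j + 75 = (j - 5)*(j^2 - 2*j - 15) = (j - 5)^2*(j + 3)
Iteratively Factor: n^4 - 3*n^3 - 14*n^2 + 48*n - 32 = (n + 4)*(n^3 - 7*n^2 + 14*n - 8) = (n - 2)*(n + 4)*(n^2 - 5*n + 4) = (n - 2)*(n - 1)*(n + 4)*(n - 4)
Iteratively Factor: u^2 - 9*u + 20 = (u - 4)*(u - 5)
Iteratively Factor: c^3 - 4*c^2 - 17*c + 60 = (c - 3)*(c^2 - c - 20) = (c - 3)*(c + 4)*(c - 5)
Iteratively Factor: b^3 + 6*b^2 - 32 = (b - 2)*(b^2 + 8*b + 16) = (b - 2)*(b + 4)*(b + 4)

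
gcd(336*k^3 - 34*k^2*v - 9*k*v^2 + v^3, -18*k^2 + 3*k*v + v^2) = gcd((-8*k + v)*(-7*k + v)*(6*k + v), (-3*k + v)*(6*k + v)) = 6*k + v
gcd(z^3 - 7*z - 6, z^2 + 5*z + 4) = z + 1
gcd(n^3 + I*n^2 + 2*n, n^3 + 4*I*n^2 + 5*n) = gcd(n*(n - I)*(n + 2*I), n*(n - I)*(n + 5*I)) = n^2 - I*n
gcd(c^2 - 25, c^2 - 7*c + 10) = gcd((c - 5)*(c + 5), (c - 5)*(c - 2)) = c - 5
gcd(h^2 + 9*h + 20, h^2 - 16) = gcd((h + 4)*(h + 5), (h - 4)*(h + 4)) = h + 4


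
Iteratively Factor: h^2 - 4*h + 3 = (h - 1)*(h - 3)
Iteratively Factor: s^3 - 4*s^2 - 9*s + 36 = (s - 4)*(s^2 - 9) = (s - 4)*(s + 3)*(s - 3)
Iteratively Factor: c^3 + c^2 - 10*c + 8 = (c + 4)*(c^2 - 3*c + 2) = (c - 1)*(c + 4)*(c - 2)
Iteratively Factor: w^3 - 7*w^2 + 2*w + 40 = (w + 2)*(w^2 - 9*w + 20) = (w - 4)*(w + 2)*(w - 5)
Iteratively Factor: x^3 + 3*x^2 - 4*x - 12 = (x - 2)*(x^2 + 5*x + 6) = (x - 2)*(x + 3)*(x + 2)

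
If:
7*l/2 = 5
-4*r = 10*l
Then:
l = 10/7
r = -25/7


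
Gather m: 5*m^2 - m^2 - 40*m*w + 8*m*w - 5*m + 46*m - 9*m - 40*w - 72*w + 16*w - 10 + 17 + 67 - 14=4*m^2 + m*(32 - 32*w) - 96*w + 60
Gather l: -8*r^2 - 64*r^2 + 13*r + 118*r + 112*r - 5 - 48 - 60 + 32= -72*r^2 + 243*r - 81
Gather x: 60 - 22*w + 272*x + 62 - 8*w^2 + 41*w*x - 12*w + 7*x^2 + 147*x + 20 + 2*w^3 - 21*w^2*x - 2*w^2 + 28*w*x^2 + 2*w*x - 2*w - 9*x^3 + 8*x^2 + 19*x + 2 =2*w^3 - 10*w^2 - 36*w - 9*x^3 + x^2*(28*w + 15) + x*(-21*w^2 + 43*w + 438) + 144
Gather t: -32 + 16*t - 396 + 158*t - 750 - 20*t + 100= 154*t - 1078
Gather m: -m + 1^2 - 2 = -m - 1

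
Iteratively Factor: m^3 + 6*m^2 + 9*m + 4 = (m + 1)*(m^2 + 5*m + 4) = (m + 1)^2*(m + 4)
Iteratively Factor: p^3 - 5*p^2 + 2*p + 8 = (p + 1)*(p^2 - 6*p + 8) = (p - 2)*(p + 1)*(p - 4)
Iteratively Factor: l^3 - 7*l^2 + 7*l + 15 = (l - 5)*(l^2 - 2*l - 3) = (l - 5)*(l - 3)*(l + 1)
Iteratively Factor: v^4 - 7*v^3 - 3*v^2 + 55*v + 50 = (v + 1)*(v^3 - 8*v^2 + 5*v + 50) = (v + 1)*(v + 2)*(v^2 - 10*v + 25) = (v - 5)*(v + 1)*(v + 2)*(v - 5)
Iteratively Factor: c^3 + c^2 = (c)*(c^2 + c) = c*(c + 1)*(c)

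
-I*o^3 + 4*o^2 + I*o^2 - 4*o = o*(o + 4*I)*(-I*o + I)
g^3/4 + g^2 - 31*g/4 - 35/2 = (g/4 + 1/2)*(g - 5)*(g + 7)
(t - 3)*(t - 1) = t^2 - 4*t + 3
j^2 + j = j*(j + 1)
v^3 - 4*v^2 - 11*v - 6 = (v - 6)*(v + 1)^2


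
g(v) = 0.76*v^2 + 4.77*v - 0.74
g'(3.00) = 9.33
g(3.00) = 20.41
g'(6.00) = 13.89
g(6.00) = 55.24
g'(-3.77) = -0.96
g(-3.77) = -7.92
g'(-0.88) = 3.43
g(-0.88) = -4.35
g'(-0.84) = 3.49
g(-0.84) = -4.21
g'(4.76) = 12.01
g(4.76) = 39.18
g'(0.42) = 5.41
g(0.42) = 1.40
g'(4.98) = 12.34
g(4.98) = 41.86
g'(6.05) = 13.97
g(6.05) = 55.94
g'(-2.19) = 1.44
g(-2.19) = -7.54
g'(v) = 1.52*v + 4.77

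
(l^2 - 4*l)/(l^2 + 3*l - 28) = l/(l + 7)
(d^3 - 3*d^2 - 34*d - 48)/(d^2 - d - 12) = (d^2 - 6*d - 16)/(d - 4)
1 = 1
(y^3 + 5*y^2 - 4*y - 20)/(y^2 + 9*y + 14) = (y^2 + 3*y - 10)/(y + 7)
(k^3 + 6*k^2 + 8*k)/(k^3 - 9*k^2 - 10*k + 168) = k*(k + 2)/(k^2 - 13*k + 42)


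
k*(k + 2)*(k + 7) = k^3 + 9*k^2 + 14*k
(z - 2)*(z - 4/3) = z^2 - 10*z/3 + 8/3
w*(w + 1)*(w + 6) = w^3 + 7*w^2 + 6*w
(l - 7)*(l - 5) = l^2 - 12*l + 35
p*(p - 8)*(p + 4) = p^3 - 4*p^2 - 32*p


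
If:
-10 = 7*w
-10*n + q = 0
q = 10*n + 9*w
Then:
No Solution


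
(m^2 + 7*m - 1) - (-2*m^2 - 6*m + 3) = 3*m^2 + 13*m - 4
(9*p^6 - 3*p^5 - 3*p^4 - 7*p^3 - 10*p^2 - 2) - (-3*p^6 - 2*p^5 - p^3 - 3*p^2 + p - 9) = 12*p^6 - p^5 - 3*p^4 - 6*p^3 - 7*p^2 - p + 7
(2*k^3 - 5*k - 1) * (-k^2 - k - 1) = -2*k^5 - 2*k^4 + 3*k^3 + 6*k^2 + 6*k + 1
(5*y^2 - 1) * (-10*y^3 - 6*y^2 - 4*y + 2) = -50*y^5 - 30*y^4 - 10*y^3 + 16*y^2 + 4*y - 2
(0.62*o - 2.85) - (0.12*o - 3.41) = 0.5*o + 0.56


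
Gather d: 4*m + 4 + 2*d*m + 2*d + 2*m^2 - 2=d*(2*m + 2) + 2*m^2 + 4*m + 2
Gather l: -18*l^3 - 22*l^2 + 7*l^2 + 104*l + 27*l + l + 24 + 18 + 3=-18*l^3 - 15*l^2 + 132*l + 45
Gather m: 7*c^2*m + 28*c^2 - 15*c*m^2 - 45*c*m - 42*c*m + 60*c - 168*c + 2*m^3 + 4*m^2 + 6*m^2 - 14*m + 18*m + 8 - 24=28*c^2 - 108*c + 2*m^3 + m^2*(10 - 15*c) + m*(7*c^2 - 87*c + 4) - 16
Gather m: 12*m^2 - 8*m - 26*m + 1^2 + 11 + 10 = 12*m^2 - 34*m + 22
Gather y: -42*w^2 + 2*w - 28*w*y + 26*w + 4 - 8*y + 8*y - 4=-42*w^2 - 28*w*y + 28*w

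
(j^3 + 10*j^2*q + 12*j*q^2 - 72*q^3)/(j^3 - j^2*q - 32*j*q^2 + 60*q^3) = (-j - 6*q)/(-j + 5*q)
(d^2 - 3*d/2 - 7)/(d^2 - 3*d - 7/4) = 2*(d + 2)/(2*d + 1)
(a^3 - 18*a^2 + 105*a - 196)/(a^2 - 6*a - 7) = (a^2 - 11*a + 28)/(a + 1)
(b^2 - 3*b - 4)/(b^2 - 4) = (b^2 - 3*b - 4)/(b^2 - 4)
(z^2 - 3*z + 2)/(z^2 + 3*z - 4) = (z - 2)/(z + 4)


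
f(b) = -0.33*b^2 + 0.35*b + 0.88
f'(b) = 0.35 - 0.66*b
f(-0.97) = 0.23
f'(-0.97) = 0.99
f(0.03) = 0.89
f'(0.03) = 0.33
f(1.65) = 0.56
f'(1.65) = -0.74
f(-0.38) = 0.70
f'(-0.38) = 0.60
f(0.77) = 0.95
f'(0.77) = -0.16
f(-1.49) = -0.37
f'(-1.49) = 1.33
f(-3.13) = -3.45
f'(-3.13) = 2.42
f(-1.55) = -0.46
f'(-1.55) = 1.37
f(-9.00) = -29.00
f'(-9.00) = 6.29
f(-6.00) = -13.10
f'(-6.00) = 4.31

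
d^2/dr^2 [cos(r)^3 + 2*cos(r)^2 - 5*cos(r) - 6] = 17*cos(r)/4 - 4*cos(2*r) - 9*cos(3*r)/4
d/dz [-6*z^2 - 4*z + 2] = -12*z - 4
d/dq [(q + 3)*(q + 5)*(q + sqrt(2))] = 3*q^2 + 2*sqrt(2)*q + 16*q + 8*sqrt(2) + 15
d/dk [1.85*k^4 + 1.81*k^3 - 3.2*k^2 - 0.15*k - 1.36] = 7.4*k^3 + 5.43*k^2 - 6.4*k - 0.15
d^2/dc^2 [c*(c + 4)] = 2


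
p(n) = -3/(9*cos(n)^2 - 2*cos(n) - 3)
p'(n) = -3*(18*sin(n)*cos(n) - 2*sin(n))/(9*cos(n)^2 - 2*cos(n) - 3)^2 = 6*(1 - 9*cos(n))*sin(n)/(-9*cos(n)^2 + 2*cos(n) + 3)^2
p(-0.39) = -1.05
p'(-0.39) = 2.06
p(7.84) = 0.99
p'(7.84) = 0.57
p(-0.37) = -1.01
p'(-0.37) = 1.83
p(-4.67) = 1.03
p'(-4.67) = 0.99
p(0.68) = -3.38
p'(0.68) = -28.80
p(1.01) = 1.98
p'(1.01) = -8.35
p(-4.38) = 2.16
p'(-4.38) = 11.57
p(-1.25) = 1.10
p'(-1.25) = 1.40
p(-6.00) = -0.89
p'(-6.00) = -1.12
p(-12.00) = -1.74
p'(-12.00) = -7.17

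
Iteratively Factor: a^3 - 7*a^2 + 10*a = (a - 2)*(a^2 - 5*a) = a*(a - 2)*(a - 5)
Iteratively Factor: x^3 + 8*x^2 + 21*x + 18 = (x + 2)*(x^2 + 6*x + 9) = (x + 2)*(x + 3)*(x + 3)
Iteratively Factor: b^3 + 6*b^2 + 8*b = (b + 2)*(b^2 + 4*b) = b*(b + 2)*(b + 4)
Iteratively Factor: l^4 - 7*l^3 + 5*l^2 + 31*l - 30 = (l - 5)*(l^3 - 2*l^2 - 5*l + 6) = (l - 5)*(l + 2)*(l^2 - 4*l + 3) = (l - 5)*(l - 1)*(l + 2)*(l - 3)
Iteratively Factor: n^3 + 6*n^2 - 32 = (n + 4)*(n^2 + 2*n - 8) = (n + 4)^2*(n - 2)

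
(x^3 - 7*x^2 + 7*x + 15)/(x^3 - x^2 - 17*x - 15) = (x - 3)/(x + 3)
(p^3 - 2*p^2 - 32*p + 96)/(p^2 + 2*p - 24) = p - 4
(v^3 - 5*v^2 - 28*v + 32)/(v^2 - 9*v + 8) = v + 4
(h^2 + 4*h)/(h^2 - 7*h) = (h + 4)/(h - 7)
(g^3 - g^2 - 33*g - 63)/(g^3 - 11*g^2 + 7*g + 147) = (g + 3)/(g - 7)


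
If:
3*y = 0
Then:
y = 0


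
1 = 1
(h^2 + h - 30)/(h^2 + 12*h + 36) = (h - 5)/(h + 6)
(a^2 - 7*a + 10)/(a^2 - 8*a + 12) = (a - 5)/(a - 6)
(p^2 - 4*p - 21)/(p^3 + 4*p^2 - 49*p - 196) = (p + 3)/(p^2 + 11*p + 28)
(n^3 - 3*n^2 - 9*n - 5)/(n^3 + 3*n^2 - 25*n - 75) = (n^2 + 2*n + 1)/(n^2 + 8*n + 15)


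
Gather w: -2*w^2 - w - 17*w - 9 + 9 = -2*w^2 - 18*w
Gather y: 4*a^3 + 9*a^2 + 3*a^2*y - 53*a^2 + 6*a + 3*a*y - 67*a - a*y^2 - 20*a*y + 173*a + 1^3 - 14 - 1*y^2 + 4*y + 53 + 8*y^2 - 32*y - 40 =4*a^3 - 44*a^2 + 112*a + y^2*(7 - a) + y*(3*a^2 - 17*a - 28)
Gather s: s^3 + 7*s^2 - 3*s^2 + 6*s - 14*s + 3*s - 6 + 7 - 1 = s^3 + 4*s^2 - 5*s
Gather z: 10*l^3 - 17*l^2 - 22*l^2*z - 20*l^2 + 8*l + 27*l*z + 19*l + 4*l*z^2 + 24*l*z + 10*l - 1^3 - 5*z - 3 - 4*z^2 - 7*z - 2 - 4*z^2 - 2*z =10*l^3 - 37*l^2 + 37*l + z^2*(4*l - 8) + z*(-22*l^2 + 51*l - 14) - 6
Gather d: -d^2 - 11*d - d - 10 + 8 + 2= -d^2 - 12*d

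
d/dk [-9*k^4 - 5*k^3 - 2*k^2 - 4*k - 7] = -36*k^3 - 15*k^2 - 4*k - 4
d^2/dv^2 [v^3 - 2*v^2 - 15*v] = 6*v - 4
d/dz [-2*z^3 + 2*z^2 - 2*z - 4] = -6*z^2 + 4*z - 2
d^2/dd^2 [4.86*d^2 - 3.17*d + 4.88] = 9.72000000000000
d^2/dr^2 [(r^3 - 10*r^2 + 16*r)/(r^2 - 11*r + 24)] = 6/(r^3 - 9*r^2 + 27*r - 27)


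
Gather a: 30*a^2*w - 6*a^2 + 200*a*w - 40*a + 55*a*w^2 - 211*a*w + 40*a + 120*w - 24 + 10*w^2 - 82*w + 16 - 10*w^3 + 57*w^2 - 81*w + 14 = a^2*(30*w - 6) + a*(55*w^2 - 11*w) - 10*w^3 + 67*w^2 - 43*w + 6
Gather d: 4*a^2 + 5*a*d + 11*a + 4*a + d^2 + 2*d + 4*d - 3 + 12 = 4*a^2 + 15*a + d^2 + d*(5*a + 6) + 9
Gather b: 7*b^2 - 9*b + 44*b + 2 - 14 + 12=7*b^2 + 35*b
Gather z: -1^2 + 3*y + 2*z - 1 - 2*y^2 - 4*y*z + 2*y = -2*y^2 + 5*y + z*(2 - 4*y) - 2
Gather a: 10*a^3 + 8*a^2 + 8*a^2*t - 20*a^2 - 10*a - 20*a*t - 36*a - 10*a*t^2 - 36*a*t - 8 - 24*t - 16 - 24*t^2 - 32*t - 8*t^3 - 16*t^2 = 10*a^3 + a^2*(8*t - 12) + a*(-10*t^2 - 56*t - 46) - 8*t^3 - 40*t^2 - 56*t - 24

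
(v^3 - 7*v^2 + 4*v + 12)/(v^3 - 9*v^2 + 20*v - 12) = (v + 1)/(v - 1)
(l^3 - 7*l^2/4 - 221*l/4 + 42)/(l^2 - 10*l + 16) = (4*l^2 + 25*l - 21)/(4*(l - 2))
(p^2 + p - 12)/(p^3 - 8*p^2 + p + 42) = (p + 4)/(p^2 - 5*p - 14)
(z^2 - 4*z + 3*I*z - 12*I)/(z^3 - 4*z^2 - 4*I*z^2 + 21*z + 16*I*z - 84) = 1/(z - 7*I)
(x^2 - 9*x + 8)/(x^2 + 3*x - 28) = (x^2 - 9*x + 8)/(x^2 + 3*x - 28)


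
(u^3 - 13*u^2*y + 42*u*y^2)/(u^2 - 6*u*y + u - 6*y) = u*(u - 7*y)/(u + 1)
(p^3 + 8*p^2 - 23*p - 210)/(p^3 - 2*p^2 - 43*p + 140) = (p + 6)/(p - 4)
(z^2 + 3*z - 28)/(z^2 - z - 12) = (z + 7)/(z + 3)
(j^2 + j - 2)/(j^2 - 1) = (j + 2)/(j + 1)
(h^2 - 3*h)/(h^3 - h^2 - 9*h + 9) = h/(h^2 + 2*h - 3)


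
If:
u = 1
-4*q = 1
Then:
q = -1/4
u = 1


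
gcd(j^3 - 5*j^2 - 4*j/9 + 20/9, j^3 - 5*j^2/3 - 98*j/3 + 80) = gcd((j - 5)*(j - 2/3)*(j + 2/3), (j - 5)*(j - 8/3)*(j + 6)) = j - 5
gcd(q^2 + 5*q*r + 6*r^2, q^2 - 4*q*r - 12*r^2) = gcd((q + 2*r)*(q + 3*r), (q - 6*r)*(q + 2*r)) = q + 2*r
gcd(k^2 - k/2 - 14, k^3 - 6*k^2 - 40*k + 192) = k - 4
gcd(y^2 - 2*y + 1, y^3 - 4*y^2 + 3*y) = y - 1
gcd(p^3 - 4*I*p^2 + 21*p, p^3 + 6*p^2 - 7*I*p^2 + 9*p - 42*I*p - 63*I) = p - 7*I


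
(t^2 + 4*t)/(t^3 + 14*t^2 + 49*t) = (t + 4)/(t^2 + 14*t + 49)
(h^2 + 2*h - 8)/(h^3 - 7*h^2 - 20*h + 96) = (h - 2)/(h^2 - 11*h + 24)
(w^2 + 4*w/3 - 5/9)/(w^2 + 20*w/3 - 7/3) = (w + 5/3)/(w + 7)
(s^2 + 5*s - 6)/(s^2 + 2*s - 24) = (s - 1)/(s - 4)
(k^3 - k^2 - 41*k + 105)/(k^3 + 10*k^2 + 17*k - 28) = (k^2 - 8*k + 15)/(k^2 + 3*k - 4)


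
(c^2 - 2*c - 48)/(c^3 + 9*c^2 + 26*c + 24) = (c^2 - 2*c - 48)/(c^3 + 9*c^2 + 26*c + 24)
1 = 1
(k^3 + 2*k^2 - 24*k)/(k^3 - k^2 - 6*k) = (-k^2 - 2*k + 24)/(-k^2 + k + 6)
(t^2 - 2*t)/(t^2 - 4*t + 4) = t/(t - 2)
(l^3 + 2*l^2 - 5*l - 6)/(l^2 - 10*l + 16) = (l^2 + 4*l + 3)/(l - 8)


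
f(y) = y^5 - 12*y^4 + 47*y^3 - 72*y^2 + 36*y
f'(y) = 5*y^4 - 48*y^3 + 141*y^2 - 144*y + 36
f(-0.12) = -5.44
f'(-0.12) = 55.39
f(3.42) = -12.73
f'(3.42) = -43.34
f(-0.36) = -24.69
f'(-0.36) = 108.44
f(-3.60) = -5875.75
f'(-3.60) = 5461.06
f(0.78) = 2.43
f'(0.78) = -11.46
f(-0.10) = -4.37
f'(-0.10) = 51.86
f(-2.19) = -1244.23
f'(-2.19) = 1646.79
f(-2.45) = -1732.20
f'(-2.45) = 2121.20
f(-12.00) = -589680.00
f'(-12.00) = 208692.00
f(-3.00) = -3240.00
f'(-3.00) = 3438.00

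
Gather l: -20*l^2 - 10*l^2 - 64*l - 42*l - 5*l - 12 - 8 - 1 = -30*l^2 - 111*l - 21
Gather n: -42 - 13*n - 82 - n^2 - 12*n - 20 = -n^2 - 25*n - 144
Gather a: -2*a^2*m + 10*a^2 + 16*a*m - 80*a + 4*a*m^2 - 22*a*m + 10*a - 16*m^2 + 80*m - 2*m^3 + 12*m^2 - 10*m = a^2*(10 - 2*m) + a*(4*m^2 - 6*m - 70) - 2*m^3 - 4*m^2 + 70*m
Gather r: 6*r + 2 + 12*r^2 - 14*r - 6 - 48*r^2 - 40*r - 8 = -36*r^2 - 48*r - 12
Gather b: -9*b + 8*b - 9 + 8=-b - 1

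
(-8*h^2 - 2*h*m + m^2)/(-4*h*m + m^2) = (2*h + m)/m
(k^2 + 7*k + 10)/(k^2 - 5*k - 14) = (k + 5)/(k - 7)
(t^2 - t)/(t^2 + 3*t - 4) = t/(t + 4)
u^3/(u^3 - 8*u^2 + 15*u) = u^2/(u^2 - 8*u + 15)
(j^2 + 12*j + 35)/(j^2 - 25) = (j + 7)/(j - 5)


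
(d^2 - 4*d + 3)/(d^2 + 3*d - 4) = (d - 3)/(d + 4)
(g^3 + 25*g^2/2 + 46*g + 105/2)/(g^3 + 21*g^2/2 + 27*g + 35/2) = (g + 3)/(g + 1)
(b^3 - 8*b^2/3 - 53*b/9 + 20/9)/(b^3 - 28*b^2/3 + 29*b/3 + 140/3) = (b - 1/3)/(b - 7)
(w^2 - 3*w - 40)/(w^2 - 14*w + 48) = (w + 5)/(w - 6)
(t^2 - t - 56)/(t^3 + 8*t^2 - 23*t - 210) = (t - 8)/(t^2 + t - 30)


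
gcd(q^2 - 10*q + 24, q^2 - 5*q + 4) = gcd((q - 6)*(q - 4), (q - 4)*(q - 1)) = q - 4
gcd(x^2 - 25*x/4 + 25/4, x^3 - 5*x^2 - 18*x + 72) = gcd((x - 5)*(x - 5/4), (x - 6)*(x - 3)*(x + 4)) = 1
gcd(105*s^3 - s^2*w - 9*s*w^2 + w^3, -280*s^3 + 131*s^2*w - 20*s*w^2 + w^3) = 35*s^2 - 12*s*w + w^2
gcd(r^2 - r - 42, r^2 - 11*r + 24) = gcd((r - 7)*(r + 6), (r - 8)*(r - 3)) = 1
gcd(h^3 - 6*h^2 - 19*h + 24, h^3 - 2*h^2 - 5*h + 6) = h - 1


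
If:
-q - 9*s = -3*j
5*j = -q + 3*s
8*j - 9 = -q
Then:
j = 9/5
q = -27/5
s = 6/5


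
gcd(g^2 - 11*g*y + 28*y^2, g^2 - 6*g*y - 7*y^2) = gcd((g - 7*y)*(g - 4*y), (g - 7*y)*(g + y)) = -g + 7*y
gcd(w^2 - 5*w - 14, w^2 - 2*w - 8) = w + 2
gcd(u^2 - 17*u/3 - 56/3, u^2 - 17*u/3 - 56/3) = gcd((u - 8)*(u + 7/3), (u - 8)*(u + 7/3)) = u^2 - 17*u/3 - 56/3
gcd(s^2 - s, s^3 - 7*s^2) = s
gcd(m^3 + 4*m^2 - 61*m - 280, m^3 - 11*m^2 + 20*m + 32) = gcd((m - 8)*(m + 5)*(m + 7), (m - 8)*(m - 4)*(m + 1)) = m - 8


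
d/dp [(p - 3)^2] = 2*p - 6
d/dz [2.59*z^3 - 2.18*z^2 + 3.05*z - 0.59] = 7.77*z^2 - 4.36*z + 3.05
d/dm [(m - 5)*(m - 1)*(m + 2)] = 3*m^2 - 8*m - 7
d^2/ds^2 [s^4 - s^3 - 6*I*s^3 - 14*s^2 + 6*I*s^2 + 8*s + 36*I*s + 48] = 12*s^2 + s*(-6 - 36*I) - 28 + 12*I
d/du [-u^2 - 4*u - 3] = -2*u - 4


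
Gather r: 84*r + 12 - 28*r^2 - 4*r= -28*r^2 + 80*r + 12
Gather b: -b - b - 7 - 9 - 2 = -2*b - 18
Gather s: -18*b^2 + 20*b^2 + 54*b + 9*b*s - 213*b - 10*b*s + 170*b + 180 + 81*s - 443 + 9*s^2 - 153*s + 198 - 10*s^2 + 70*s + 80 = 2*b^2 + 11*b - s^2 + s*(-b - 2) + 15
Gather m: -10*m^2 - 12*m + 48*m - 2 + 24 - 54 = -10*m^2 + 36*m - 32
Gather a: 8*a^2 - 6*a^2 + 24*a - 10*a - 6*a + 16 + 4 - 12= 2*a^2 + 8*a + 8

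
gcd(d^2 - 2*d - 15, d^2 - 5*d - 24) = d + 3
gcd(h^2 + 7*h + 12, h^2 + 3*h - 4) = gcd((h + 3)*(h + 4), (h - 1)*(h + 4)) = h + 4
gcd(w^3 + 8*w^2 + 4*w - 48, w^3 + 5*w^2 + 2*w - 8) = w + 4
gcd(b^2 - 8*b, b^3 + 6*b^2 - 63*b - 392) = b - 8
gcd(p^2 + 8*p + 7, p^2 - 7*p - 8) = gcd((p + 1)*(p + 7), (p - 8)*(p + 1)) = p + 1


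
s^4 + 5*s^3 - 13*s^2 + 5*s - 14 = (s - 2)*(s + 7)*(s - I)*(s + I)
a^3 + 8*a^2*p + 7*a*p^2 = a*(a + p)*(a + 7*p)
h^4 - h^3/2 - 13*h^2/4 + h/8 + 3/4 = (h - 2)*(h - 1/2)*(h + 1/2)*(h + 3/2)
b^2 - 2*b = b*(b - 2)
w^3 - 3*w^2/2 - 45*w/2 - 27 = (w - 6)*(w + 3/2)*(w + 3)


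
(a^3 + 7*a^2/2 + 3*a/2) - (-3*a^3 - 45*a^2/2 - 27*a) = 4*a^3 + 26*a^2 + 57*a/2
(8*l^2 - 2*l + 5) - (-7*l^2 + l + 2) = 15*l^2 - 3*l + 3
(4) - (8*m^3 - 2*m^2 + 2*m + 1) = -8*m^3 + 2*m^2 - 2*m + 3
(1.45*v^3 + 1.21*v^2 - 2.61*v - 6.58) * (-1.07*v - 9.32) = -1.5515*v^4 - 14.8087*v^3 - 8.4845*v^2 + 31.3658*v + 61.3256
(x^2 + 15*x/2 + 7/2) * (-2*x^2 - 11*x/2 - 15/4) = -2*x^4 - 41*x^3/2 - 52*x^2 - 379*x/8 - 105/8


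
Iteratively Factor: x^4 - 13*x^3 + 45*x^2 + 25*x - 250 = (x - 5)*(x^3 - 8*x^2 + 5*x + 50) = (x - 5)^2*(x^2 - 3*x - 10) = (x - 5)^3*(x + 2)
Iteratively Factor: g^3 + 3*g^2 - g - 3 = (g - 1)*(g^2 + 4*g + 3) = (g - 1)*(g + 3)*(g + 1)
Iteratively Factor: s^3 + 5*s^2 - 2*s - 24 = (s + 4)*(s^2 + s - 6) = (s - 2)*(s + 4)*(s + 3)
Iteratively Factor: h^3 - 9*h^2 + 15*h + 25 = (h - 5)*(h^2 - 4*h - 5) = (h - 5)^2*(h + 1)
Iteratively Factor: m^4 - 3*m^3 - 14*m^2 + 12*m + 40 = (m - 2)*(m^3 - m^2 - 16*m - 20) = (m - 2)*(m + 2)*(m^2 - 3*m - 10) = (m - 2)*(m + 2)^2*(m - 5)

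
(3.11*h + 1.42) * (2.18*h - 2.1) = 6.7798*h^2 - 3.4354*h - 2.982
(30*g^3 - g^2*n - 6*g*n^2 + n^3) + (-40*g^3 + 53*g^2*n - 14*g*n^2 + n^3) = -10*g^3 + 52*g^2*n - 20*g*n^2 + 2*n^3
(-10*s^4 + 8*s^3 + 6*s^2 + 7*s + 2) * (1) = -10*s^4 + 8*s^3 + 6*s^2 + 7*s + 2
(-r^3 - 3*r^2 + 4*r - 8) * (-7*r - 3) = 7*r^4 + 24*r^3 - 19*r^2 + 44*r + 24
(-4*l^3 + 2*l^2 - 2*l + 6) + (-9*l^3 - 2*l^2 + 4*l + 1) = -13*l^3 + 2*l + 7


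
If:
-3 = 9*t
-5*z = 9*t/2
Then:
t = -1/3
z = 3/10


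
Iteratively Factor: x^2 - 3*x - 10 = (x - 5)*(x + 2)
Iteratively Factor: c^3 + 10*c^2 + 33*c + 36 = (c + 4)*(c^2 + 6*c + 9) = (c + 3)*(c + 4)*(c + 3)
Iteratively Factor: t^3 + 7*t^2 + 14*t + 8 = (t + 2)*(t^2 + 5*t + 4) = (t + 1)*(t + 2)*(t + 4)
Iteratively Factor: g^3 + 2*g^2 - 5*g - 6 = (g + 1)*(g^2 + g - 6) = (g + 1)*(g + 3)*(g - 2)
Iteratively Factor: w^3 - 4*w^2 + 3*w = (w - 1)*(w^2 - 3*w) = (w - 3)*(w - 1)*(w)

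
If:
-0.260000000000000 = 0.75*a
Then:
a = -0.35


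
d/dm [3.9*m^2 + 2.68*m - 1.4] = 7.8*m + 2.68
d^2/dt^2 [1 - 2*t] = 0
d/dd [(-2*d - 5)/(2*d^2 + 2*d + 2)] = (-d^2 - d + (2*d + 1)*(2*d + 5)/2 - 1)/(d^2 + d + 1)^2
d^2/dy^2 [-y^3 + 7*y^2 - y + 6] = 14 - 6*y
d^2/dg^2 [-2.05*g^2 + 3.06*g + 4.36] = -4.10000000000000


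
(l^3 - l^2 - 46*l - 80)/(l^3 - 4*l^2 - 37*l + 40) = (l + 2)/(l - 1)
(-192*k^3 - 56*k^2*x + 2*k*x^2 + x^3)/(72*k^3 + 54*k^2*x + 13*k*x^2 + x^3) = (-8*k + x)/(3*k + x)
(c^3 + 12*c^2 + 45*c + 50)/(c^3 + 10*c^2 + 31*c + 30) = (c + 5)/(c + 3)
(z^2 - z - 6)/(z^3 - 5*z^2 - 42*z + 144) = (z + 2)/(z^2 - 2*z - 48)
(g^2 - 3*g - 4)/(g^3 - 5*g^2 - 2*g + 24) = (g + 1)/(g^2 - g - 6)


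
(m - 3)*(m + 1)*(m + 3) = m^3 + m^2 - 9*m - 9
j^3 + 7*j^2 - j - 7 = (j - 1)*(j + 1)*(j + 7)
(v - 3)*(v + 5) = v^2 + 2*v - 15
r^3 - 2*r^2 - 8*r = r*(r - 4)*(r + 2)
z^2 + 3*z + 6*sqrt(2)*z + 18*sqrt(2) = (z + 3)*(z + 6*sqrt(2))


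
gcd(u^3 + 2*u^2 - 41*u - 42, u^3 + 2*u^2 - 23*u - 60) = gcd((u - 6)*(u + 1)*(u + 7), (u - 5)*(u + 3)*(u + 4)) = 1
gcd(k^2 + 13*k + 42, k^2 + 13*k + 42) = k^2 + 13*k + 42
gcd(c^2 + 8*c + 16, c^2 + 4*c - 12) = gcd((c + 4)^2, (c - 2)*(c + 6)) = 1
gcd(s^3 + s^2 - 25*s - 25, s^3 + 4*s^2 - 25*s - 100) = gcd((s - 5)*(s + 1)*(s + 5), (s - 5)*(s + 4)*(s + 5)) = s^2 - 25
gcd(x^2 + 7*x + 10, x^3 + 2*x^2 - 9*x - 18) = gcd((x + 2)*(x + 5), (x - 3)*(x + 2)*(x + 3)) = x + 2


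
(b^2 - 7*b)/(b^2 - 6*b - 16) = b*(7 - b)/(-b^2 + 6*b + 16)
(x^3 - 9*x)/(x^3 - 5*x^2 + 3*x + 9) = x*(x + 3)/(x^2 - 2*x - 3)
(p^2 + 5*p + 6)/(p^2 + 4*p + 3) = (p + 2)/(p + 1)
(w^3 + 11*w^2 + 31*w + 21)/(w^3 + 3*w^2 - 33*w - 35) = (w + 3)/(w - 5)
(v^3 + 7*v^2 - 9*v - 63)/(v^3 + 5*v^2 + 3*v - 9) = (v^2 + 4*v - 21)/(v^2 + 2*v - 3)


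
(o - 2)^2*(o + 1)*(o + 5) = o^4 + 2*o^3 - 15*o^2 + 4*o + 20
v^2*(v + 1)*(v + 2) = v^4 + 3*v^3 + 2*v^2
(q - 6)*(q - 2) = q^2 - 8*q + 12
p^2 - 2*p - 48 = (p - 8)*(p + 6)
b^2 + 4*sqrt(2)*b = b*(b + 4*sqrt(2))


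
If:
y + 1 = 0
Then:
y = -1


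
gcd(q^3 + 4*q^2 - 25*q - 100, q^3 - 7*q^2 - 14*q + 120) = q^2 - q - 20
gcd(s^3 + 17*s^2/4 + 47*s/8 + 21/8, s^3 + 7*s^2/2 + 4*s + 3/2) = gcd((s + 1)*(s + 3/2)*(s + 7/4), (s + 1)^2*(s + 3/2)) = s^2 + 5*s/2 + 3/2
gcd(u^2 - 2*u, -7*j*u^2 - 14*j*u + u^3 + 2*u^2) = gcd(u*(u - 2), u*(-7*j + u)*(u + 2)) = u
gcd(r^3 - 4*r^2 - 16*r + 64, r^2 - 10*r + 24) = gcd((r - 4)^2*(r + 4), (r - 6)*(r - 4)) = r - 4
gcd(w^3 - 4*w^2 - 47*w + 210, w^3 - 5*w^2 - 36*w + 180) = w^2 - 11*w + 30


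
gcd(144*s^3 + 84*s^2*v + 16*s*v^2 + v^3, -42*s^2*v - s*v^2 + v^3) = 6*s + v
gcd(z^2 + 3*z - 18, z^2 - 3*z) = z - 3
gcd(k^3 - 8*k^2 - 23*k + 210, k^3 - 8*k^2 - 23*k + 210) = k^3 - 8*k^2 - 23*k + 210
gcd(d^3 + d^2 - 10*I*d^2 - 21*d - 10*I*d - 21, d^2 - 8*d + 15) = 1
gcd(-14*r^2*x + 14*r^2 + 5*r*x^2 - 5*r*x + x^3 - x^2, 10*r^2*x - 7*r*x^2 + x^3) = -2*r + x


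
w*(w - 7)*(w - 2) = w^3 - 9*w^2 + 14*w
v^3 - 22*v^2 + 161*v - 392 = (v - 8)*(v - 7)^2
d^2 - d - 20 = (d - 5)*(d + 4)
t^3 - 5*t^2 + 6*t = t*(t - 3)*(t - 2)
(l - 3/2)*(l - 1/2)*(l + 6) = l^3 + 4*l^2 - 45*l/4 + 9/2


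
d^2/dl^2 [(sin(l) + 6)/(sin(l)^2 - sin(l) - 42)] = (-7*sin(l) + cos(l)^2 + 1)/(sin(l) - 7)^3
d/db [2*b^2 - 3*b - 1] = 4*b - 3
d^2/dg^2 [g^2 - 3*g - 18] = 2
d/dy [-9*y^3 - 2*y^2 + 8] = y*(-27*y - 4)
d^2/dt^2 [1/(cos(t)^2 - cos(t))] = (-(1 - cos(2*t))^2 - 15*cos(t)/4 - 3*cos(2*t)/2 + 3*cos(3*t)/4 + 9/2)/((cos(t) - 1)^3*cos(t)^3)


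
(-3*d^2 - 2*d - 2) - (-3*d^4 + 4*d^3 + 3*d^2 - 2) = 3*d^4 - 4*d^3 - 6*d^2 - 2*d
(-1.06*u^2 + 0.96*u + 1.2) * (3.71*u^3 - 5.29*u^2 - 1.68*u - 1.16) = -3.9326*u^5 + 9.169*u^4 + 1.1544*u^3 - 6.7312*u^2 - 3.1296*u - 1.392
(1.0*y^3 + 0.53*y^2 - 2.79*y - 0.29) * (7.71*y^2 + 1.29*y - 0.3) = 7.71*y^5 + 5.3763*y^4 - 21.1272*y^3 - 5.994*y^2 + 0.4629*y + 0.087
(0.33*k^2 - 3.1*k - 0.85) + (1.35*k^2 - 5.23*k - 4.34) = 1.68*k^2 - 8.33*k - 5.19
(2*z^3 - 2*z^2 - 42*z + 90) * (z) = 2*z^4 - 2*z^3 - 42*z^2 + 90*z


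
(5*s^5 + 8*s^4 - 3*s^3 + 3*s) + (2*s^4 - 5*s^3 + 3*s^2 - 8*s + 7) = 5*s^5 + 10*s^4 - 8*s^3 + 3*s^2 - 5*s + 7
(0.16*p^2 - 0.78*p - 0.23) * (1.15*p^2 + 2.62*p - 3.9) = 0.184*p^4 - 0.4778*p^3 - 2.9321*p^2 + 2.4394*p + 0.897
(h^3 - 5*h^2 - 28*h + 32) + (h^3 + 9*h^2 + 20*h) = 2*h^3 + 4*h^2 - 8*h + 32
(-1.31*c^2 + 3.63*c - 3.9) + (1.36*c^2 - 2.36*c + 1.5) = 0.05*c^2 + 1.27*c - 2.4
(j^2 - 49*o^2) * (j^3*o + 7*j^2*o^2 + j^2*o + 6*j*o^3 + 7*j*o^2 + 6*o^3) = j^5*o + 7*j^4*o^2 + j^4*o - 43*j^3*o^3 + 7*j^3*o^2 - 343*j^2*o^4 - 43*j^2*o^3 - 294*j*o^5 - 343*j*o^4 - 294*o^5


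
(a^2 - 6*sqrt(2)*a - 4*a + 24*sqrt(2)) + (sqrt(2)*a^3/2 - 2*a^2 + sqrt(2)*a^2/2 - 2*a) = sqrt(2)*a^3/2 - a^2 + sqrt(2)*a^2/2 - 6*sqrt(2)*a - 6*a + 24*sqrt(2)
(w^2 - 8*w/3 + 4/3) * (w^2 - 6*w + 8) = w^4 - 26*w^3/3 + 76*w^2/3 - 88*w/3 + 32/3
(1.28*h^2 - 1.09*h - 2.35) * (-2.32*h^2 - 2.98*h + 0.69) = -2.9696*h^4 - 1.2856*h^3 + 9.5834*h^2 + 6.2509*h - 1.6215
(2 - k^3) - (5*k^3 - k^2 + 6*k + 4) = -6*k^3 + k^2 - 6*k - 2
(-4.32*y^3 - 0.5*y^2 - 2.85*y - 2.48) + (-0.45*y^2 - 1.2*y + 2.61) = -4.32*y^3 - 0.95*y^2 - 4.05*y + 0.13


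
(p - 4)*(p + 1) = p^2 - 3*p - 4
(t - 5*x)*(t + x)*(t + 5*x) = t^3 + t^2*x - 25*t*x^2 - 25*x^3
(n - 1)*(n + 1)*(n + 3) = n^3 + 3*n^2 - n - 3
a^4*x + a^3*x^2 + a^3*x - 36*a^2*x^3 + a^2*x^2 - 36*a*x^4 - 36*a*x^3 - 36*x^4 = (a - 6*x)*(a + x)*(a + 6*x)*(a*x + x)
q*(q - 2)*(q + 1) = q^3 - q^2 - 2*q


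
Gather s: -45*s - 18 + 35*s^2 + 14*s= 35*s^2 - 31*s - 18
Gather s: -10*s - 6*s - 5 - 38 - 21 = -16*s - 64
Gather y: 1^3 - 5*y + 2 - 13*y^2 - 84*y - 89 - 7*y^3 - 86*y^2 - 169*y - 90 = -7*y^3 - 99*y^2 - 258*y - 176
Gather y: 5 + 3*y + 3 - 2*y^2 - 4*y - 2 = -2*y^2 - y + 6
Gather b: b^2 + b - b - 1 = b^2 - 1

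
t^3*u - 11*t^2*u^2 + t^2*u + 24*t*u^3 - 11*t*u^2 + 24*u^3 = (t - 8*u)*(t - 3*u)*(t*u + u)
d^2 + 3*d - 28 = (d - 4)*(d + 7)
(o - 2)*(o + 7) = o^2 + 5*o - 14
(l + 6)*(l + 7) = l^2 + 13*l + 42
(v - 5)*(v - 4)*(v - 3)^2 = v^4 - 15*v^3 + 83*v^2 - 201*v + 180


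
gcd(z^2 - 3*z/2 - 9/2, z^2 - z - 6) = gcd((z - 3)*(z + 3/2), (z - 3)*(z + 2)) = z - 3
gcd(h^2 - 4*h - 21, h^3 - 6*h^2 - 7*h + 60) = h + 3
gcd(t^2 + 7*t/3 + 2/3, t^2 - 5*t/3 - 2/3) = t + 1/3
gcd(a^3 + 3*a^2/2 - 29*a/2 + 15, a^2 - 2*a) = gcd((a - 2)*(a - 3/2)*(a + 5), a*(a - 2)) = a - 2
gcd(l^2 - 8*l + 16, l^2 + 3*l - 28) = l - 4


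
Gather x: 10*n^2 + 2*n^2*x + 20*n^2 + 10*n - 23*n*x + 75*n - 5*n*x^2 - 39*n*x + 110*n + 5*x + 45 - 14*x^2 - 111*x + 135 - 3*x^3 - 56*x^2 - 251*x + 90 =30*n^2 + 195*n - 3*x^3 + x^2*(-5*n - 70) + x*(2*n^2 - 62*n - 357) + 270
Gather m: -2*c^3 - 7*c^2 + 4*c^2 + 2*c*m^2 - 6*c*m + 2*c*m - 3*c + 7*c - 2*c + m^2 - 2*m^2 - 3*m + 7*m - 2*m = -2*c^3 - 3*c^2 + 2*c + m^2*(2*c - 1) + m*(2 - 4*c)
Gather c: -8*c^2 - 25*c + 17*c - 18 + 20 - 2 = -8*c^2 - 8*c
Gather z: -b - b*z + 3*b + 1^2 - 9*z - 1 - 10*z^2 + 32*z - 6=2*b - 10*z^2 + z*(23 - b) - 6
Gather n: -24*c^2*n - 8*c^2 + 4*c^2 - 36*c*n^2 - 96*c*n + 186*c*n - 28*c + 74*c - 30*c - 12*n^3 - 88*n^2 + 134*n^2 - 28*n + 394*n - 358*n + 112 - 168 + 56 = -4*c^2 + 16*c - 12*n^3 + n^2*(46 - 36*c) + n*(-24*c^2 + 90*c + 8)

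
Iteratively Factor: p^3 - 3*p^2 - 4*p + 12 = (p - 3)*(p^2 - 4) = (p - 3)*(p - 2)*(p + 2)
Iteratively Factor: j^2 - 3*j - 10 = (j + 2)*(j - 5)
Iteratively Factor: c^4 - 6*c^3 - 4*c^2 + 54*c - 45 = (c + 3)*(c^3 - 9*c^2 + 23*c - 15) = (c - 3)*(c + 3)*(c^2 - 6*c + 5) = (c - 3)*(c - 1)*(c + 3)*(c - 5)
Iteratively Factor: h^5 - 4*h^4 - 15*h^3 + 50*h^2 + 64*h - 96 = (h - 1)*(h^4 - 3*h^3 - 18*h^2 + 32*h + 96) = (h - 1)*(h + 2)*(h^3 - 5*h^2 - 8*h + 48) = (h - 4)*(h - 1)*(h + 2)*(h^2 - h - 12) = (h - 4)^2*(h - 1)*(h + 2)*(h + 3)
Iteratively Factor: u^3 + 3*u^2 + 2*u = (u + 1)*(u^2 + 2*u) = u*(u + 1)*(u + 2)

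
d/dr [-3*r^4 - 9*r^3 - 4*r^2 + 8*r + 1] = -12*r^3 - 27*r^2 - 8*r + 8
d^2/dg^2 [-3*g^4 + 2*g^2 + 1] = 4 - 36*g^2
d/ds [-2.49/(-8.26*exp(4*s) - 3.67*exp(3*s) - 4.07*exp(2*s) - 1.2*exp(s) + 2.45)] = (-82.2696*exp(3*s) - 27.4149*exp(2*s) - 20.2686*exp(s) - 2.988)*exp(s)/(8.26*exp(4*s) + 3.67*exp(3*s) + 4.07*exp(2*s) + 1.2*exp(s) - 2.45)^2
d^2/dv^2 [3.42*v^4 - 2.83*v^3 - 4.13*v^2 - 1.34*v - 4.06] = 41.04*v^2 - 16.98*v - 8.26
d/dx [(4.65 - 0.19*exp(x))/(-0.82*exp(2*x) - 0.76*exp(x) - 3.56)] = (-0.1558*exp(2*x) + 7.626*exp(x) + 4.2104)*exp(x)/(0.6724*exp(4*x) + 1.2464*exp(3*x) + 6.416*exp(2*x) + 5.4112*exp(x) + 12.6736)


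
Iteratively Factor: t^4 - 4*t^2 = (t - 2)*(t^3 + 2*t^2) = (t - 2)*(t + 2)*(t^2) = t*(t - 2)*(t + 2)*(t)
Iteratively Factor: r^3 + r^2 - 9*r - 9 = (r - 3)*(r^2 + 4*r + 3) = (r - 3)*(r + 1)*(r + 3)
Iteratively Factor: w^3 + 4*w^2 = (w)*(w^2 + 4*w) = w*(w + 4)*(w)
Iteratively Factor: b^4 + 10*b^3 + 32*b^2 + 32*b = (b + 2)*(b^3 + 8*b^2 + 16*b) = b*(b + 2)*(b^2 + 8*b + 16) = b*(b + 2)*(b + 4)*(b + 4)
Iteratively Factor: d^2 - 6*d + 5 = (d - 1)*(d - 5)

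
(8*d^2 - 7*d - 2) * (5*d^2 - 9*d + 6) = 40*d^4 - 107*d^3 + 101*d^2 - 24*d - 12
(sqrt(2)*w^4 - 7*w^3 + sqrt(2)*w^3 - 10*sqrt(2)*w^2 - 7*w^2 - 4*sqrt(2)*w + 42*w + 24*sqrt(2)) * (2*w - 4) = 2*sqrt(2)*w^5 - 14*w^4 - 2*sqrt(2)*w^4 - 24*sqrt(2)*w^3 + 14*w^3 + 32*sqrt(2)*w^2 + 112*w^2 - 168*w + 64*sqrt(2)*w - 96*sqrt(2)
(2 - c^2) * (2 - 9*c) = 9*c^3 - 2*c^2 - 18*c + 4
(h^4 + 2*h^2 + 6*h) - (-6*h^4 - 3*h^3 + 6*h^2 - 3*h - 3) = 7*h^4 + 3*h^3 - 4*h^2 + 9*h + 3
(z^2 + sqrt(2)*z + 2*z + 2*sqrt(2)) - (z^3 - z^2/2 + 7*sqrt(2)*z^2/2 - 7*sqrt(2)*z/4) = -z^3 - 7*sqrt(2)*z^2/2 + 3*z^2/2 + 2*z + 11*sqrt(2)*z/4 + 2*sqrt(2)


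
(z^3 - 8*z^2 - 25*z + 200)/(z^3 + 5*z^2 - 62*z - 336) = (z^2 - 25)/(z^2 + 13*z + 42)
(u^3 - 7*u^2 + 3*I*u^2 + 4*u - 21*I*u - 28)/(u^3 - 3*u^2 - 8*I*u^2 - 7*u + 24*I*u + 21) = (u^2 + u*(-7 + 4*I) - 28*I)/(u^2 - u*(3 + 7*I) + 21*I)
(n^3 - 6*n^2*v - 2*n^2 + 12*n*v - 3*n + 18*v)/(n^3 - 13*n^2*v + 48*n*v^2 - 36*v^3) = (n^2 - 2*n - 3)/(n^2 - 7*n*v + 6*v^2)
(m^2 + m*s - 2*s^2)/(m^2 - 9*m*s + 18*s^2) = (m^2 + m*s - 2*s^2)/(m^2 - 9*m*s + 18*s^2)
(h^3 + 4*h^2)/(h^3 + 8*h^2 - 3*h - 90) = h^2*(h + 4)/(h^3 + 8*h^2 - 3*h - 90)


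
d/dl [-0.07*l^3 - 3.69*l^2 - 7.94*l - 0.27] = -0.21*l^2 - 7.38*l - 7.94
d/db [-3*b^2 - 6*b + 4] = -6*b - 6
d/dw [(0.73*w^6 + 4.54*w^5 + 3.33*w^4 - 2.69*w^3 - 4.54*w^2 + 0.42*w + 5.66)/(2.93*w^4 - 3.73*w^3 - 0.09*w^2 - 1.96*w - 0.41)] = (4.2778*w^9 + 5.13349999999999*w^8 - 34.1312*w^7 - 12.919*w^6 - 11.3844*w^5 - 49.2713*w^4 - 58.1184*w^3 + 75.5803*w^2 + 4.7416*w + 10.9214)/(8.5849*w^8 - 21.8578*w^7 + 13.3855*w^6 - 10.8142*w^5 + 12.2271*w^4 + 3.4114*w^3 + 3.9154*w^2 + 1.6072*w + 0.1681)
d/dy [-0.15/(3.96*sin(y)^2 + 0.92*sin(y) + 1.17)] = (1.188*sin(y) + 0.138)*cos(y)/(3.96*sin(y)^2 + 0.92*sin(y) + 1.17)^2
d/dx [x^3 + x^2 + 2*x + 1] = 3*x^2 + 2*x + 2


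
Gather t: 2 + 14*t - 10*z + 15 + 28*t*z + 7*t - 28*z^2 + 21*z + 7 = t*(28*z + 21) - 28*z^2 + 11*z + 24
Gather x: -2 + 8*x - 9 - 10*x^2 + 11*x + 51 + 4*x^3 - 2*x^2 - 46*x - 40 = 4*x^3 - 12*x^2 - 27*x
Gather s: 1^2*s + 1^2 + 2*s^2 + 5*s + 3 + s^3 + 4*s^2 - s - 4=s^3 + 6*s^2 + 5*s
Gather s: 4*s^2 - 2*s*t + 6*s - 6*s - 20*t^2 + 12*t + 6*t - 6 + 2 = 4*s^2 - 2*s*t - 20*t^2 + 18*t - 4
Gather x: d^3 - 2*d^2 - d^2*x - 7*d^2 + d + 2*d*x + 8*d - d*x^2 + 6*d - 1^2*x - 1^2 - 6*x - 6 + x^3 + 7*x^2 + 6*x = d^3 - 9*d^2 + 15*d + x^3 + x^2*(7 - d) + x*(-d^2 + 2*d - 1) - 7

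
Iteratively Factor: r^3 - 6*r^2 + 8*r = (r - 4)*(r^2 - 2*r) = (r - 4)*(r - 2)*(r)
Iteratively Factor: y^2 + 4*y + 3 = (y + 1)*(y + 3)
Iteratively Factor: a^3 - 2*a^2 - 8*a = (a)*(a^2 - 2*a - 8) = a*(a - 4)*(a + 2)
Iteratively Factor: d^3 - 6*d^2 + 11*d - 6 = (d - 3)*(d^2 - 3*d + 2) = (d - 3)*(d - 1)*(d - 2)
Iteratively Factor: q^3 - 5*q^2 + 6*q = (q - 3)*(q^2 - 2*q) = (q - 3)*(q - 2)*(q)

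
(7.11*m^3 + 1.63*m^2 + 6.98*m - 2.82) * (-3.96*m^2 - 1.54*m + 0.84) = -28.1556*m^5 - 17.4042*m^4 - 24.1786*m^3 + 1.7872*m^2 + 10.206*m - 2.3688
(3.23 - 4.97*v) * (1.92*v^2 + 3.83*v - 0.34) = -9.5424*v^3 - 12.8335*v^2 + 14.0607*v - 1.0982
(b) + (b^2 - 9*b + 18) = b^2 - 8*b + 18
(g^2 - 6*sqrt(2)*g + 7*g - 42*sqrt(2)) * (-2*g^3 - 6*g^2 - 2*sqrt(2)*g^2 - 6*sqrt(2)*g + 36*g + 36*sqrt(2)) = -2*g^5 - 20*g^4 + 10*sqrt(2)*g^4 + 18*g^3 + 100*sqrt(2)*g^3 + 30*sqrt(2)*g^2 + 492*g^2 - 1260*sqrt(2)*g + 72*g - 3024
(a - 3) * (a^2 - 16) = a^3 - 3*a^2 - 16*a + 48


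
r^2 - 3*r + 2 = (r - 2)*(r - 1)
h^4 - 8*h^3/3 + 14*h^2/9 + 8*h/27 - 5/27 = (h - 5/3)*(h - 1)*(h - 1/3)*(h + 1/3)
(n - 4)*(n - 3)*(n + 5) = n^3 - 2*n^2 - 23*n + 60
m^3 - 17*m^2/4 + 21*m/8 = m*(m - 7/2)*(m - 3/4)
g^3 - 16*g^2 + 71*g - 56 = (g - 8)*(g - 7)*(g - 1)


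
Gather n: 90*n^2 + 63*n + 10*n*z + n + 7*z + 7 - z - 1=90*n^2 + n*(10*z + 64) + 6*z + 6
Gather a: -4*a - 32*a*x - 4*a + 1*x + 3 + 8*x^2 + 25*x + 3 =a*(-32*x - 8) + 8*x^2 + 26*x + 6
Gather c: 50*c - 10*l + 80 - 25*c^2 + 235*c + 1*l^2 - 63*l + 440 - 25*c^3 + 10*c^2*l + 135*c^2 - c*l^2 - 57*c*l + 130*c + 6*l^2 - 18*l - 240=-25*c^3 + c^2*(10*l + 110) + c*(-l^2 - 57*l + 415) + 7*l^2 - 91*l + 280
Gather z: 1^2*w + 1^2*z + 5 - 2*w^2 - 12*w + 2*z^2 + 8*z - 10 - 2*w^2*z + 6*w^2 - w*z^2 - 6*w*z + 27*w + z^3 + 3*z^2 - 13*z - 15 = 4*w^2 + 16*w + z^3 + z^2*(5 - w) + z*(-2*w^2 - 6*w - 4) - 20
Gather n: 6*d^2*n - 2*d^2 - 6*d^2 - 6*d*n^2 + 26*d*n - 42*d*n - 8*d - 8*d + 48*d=-8*d^2 - 6*d*n^2 + 32*d + n*(6*d^2 - 16*d)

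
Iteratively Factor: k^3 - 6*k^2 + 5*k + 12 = (k - 4)*(k^2 - 2*k - 3) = (k - 4)*(k + 1)*(k - 3)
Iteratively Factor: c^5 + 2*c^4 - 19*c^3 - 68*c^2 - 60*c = (c + 2)*(c^4 - 19*c^2 - 30*c) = (c - 5)*(c + 2)*(c^3 + 5*c^2 + 6*c) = (c - 5)*(c + 2)^2*(c^2 + 3*c) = c*(c - 5)*(c + 2)^2*(c + 3)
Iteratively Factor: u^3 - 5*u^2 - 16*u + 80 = (u - 5)*(u^2 - 16) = (u - 5)*(u - 4)*(u + 4)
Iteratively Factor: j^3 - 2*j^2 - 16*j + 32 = (j - 2)*(j^2 - 16) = (j - 4)*(j - 2)*(j + 4)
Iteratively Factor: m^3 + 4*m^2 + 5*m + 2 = (m + 1)*(m^2 + 3*m + 2) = (m + 1)*(m + 2)*(m + 1)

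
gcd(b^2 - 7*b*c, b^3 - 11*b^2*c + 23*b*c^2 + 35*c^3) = b - 7*c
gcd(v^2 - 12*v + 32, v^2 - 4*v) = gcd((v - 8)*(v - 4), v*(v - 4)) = v - 4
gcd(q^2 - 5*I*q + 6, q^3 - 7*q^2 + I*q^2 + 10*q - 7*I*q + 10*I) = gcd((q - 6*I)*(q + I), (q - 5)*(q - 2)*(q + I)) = q + I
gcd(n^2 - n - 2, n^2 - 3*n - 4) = n + 1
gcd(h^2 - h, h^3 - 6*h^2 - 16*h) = h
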